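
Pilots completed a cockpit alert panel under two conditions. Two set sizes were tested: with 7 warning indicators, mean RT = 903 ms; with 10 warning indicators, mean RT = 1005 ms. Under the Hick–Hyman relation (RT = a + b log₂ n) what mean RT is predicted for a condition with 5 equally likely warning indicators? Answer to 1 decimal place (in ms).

806.8 ms

RT is linear in log₂ n, so two points fix the line:
  b = (1005 − 903) / (log₂ 10 − log₂ 7) = 102 / (3.3219 − 2.8074) = 198.223 ms/bit
  a = 903 − 198.223 × 2.8074 = 346.519 ms
Then RT(5) = 346.519 + 198.223 × log₂ 5 = 346.519 + 198.223 × 2.3219 ≈ 806.777 ms.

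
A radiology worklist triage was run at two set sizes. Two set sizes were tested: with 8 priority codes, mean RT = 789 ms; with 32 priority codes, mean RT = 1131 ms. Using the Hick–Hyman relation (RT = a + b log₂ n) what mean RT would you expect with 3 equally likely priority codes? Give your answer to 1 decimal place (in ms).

547.0 ms

Fit slope and intercept:
  b = (1131 − 789) / (log₂ 32 − log₂ 8) = 342 / (5 − 3) = 171.000 ms/bit
  a = 789 − 171.000 × 3 = 276.000 ms
Then RT(3) = 276.000 + 171.000 × log₂ 3 = 276.000 + 171.000 × 1.5850 ≈ 547.029 ms.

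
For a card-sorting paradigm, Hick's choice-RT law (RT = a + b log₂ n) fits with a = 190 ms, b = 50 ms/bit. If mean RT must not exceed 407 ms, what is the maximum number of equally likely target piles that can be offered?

20

Information budget: (407 − 190)/50 = 4.3400 bits, so n ≤ 2^4.3400 = 20.252 → at most 20.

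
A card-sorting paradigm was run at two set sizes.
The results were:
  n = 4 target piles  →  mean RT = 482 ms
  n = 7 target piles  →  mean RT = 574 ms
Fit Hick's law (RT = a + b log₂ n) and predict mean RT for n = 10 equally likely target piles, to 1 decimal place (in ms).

632.6 ms

Fit slope and intercept:
  b = (574 − 482) / (log₂ 7 − log₂ 4) = 92 / (2.8074 − 2) = 113.952 ms/bit
  a = 482 − 113.952 × 2 = 254.095 ms
Then RT(10) = 254.095 + 113.952 × log₂ 10 = 254.095 + 113.952 × 3.3219 ≈ 632.637 ms.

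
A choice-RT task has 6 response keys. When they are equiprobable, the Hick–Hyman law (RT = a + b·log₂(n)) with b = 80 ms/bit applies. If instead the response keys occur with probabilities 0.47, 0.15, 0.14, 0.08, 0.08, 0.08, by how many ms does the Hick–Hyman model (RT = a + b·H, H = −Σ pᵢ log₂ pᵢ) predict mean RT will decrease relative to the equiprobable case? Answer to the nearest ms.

Equiprobable entropy H₀ = log₂ 6 = 2.5850 bits.
Skewed entropy H = −Σ pᵢ log₂ pᵢ = 2.1941 bits.
ΔRT = b·(H₀ − H) = 80 × 0.3908 = 31.27 ms.

31 ms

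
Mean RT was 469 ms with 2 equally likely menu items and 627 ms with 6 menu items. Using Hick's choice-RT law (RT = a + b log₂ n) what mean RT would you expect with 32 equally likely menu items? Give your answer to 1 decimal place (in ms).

867.7 ms

RT is linear in log₂ n, so two points fix the line:
  b = (627 − 469) / (log₂ 6 − log₂ 2) = 158 / (2.5850 − 1) = 99.687 ms/bit
  a = 469 − 99.687 × 1 = 369.313 ms
Then RT(32) = 369.313 + 99.687 × log₂ 32 = 369.313 + 99.687 × 5 ≈ 867.748 ms.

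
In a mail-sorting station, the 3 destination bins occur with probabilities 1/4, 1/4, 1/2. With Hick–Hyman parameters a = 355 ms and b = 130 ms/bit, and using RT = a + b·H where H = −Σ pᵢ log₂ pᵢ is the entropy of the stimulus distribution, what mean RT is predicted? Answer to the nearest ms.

550 ms

H = −Σ pᵢ log₂ pᵢ = 0.25·2 + 0.25·2 + 0.5·1 = 1.500 bits.
RT = 355 + 130 × 1.500 = 550.00 ms.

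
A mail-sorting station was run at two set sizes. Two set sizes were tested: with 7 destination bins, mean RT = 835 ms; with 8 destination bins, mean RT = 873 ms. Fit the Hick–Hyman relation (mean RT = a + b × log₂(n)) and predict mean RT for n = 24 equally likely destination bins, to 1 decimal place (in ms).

RT is linear in log₂ n, so two points fix the line:
  b = (873 − 835) / (log₂ 8 − log₂ 7) = 38 / (3 − 2.8074) = 197.254 ms/bit
  a = 835 − 197.254 × 2.8074 = 281.238 ms
Then RT(24) = 281.238 + 197.254 × log₂ 24 = 281.238 + 197.254 × 4.5850 ≈ 1185.640 ms.

1185.6 ms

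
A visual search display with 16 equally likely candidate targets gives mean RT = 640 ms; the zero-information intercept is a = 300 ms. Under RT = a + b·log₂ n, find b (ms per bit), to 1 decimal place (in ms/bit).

log₂(16) = 4 bits.
b = (RT − a)/log₂ n = (640 − 300) / 4 = 85.000 ms/bit.

85.0 ms/bit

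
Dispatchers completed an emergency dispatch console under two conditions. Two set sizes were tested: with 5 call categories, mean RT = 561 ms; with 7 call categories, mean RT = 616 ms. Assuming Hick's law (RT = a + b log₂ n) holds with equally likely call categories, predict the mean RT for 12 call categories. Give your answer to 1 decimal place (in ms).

704.1 ms

RT is linear in log₂ n, so two points fix the line:
  b = (616 − 561) / (log₂ 7 − log₂ 5) = 55 / (2.8074 − 2.3219) = 113.302 ms/bit
  a = 561 − 113.302 × 2.3219 = 297.920 ms
Then RT(12) = 297.920 + 113.302 × log₂ 12 = 297.920 + 113.302 × 3.5850 ≈ 704.105 ms.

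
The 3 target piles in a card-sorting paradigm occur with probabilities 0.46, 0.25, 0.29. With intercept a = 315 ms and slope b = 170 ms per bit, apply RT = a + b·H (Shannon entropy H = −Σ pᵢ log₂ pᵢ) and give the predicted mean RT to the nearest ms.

H = 0.46·log₂(1/0.46) + 0.25·log₂(1/0.25) + 0.29·log₂(1/0.29) = 1.5332 bits.
RT = 315 + 170 × 1.5332 = 575.65 ms.

576 ms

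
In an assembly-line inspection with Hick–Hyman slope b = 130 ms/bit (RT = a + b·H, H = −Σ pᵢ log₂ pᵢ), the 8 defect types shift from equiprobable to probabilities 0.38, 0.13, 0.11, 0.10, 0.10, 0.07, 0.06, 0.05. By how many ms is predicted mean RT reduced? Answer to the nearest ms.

The RT saving is b·ΔH. Equiprobable H₀ = log₂(8) = 3.0000 bits; with the given probabilities H = 2.6560 bits.
b·(H₀ − H) = 130 × (3.0000 − 2.6560) = 44.73 ms.

45 ms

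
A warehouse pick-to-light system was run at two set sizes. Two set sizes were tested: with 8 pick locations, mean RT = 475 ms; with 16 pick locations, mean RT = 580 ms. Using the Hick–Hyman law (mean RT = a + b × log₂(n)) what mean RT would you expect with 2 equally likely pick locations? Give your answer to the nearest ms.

265 ms

RT is linear in log₂ n, so two points fix the line:
  b = (580 − 475) / (log₂ 16 − log₂ 8) = 105 / (4 − 3) = 105 ms/bit
  a = 475 − 105 × 3 = 160 ms
Then RT(2) = 160 + 105 × log₂ 2 = 160 + 105 × 1 ≈ 265.000 ms.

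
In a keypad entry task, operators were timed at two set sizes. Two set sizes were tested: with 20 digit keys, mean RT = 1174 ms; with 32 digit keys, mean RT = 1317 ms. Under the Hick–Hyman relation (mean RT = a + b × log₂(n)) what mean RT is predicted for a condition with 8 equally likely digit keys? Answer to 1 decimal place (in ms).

895.2 ms

Fit slope and intercept:
  b = (1317 − 1174) / (log₂ 32 − log₂ 20) = 143 / (5 − 4.3219) = 210.892 ms/bit
  a = 1174 − 210.892 × 4.3219 = 262.540 ms
Then RT(8) = 262.540 + 210.892 × log₂ 8 = 262.540 + 210.892 × 3 ≈ 895.216 ms.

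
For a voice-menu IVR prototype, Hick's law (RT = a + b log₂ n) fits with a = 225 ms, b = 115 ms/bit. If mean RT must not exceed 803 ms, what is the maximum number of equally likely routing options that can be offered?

Information budget: (803 − 225)/115 = 5.0261 bits, so n ≤ 2^5.0261 = 32.584 → at most 32.

32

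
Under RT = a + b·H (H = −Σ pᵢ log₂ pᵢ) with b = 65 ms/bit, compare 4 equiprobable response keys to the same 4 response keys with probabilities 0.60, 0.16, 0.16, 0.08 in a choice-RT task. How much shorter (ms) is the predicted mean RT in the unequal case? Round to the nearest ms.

27 ms

The RT saving is b·ΔH. Equiprobable H₀ = log₂(4) = 2.0000 bits; with the given probabilities H = 1.5797 bits.
b·(H₀ − H) = 65 × (2.0000 − 1.5797) = 27.32 ms.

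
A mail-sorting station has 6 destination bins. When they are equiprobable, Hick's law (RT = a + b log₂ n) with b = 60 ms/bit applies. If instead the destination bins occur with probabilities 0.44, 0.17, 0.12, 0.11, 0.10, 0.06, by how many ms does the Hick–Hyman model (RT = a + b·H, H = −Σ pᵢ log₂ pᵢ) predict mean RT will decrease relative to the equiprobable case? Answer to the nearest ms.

The RT saving is b·ΔH. Equiprobable H₀ = log₂(6) = 2.5850 bits; with the given probabilities H = 2.2488 bits.
b·(H₀ − H) = 60 × (2.5850 − 2.2488) = 20.17 ms.

20 ms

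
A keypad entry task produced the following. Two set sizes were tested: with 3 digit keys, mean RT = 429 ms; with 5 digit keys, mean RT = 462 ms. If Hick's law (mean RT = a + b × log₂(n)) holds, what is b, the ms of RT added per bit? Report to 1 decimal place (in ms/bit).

Slope: b = (462 − 429) / (log₂ 5 − log₂ 3) = 33/0.7370 = 44.778 ms/bit.

44.8 ms/bit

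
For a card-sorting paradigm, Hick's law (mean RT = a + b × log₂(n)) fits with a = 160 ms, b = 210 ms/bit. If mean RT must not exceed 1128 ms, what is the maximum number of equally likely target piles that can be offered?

24

Set 160 + 210·log₂ n ≤ 1128 → log₂ n ≤ (1128 − 160)/210 = 4.6095.
So n ≤ 2^4.6095 = 24.412; the largest integer n is 24.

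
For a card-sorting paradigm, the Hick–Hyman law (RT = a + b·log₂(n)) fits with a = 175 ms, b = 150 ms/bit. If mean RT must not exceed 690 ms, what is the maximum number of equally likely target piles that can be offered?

10

Set 175 + 150·log₂ n ≤ 690 → log₂ n ≤ (690 − 175)/150 = 3.4333.
So n ≤ 2^3.4333 = 10.803; the largest integer n is 10.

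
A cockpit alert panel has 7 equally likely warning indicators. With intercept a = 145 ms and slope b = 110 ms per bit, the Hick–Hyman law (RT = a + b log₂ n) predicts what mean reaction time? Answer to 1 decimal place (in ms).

453.8 ms

log₂(7) = 2.8074 bits, so RT = 145 + 110 × 2.8074 ≈ 453.809 ms.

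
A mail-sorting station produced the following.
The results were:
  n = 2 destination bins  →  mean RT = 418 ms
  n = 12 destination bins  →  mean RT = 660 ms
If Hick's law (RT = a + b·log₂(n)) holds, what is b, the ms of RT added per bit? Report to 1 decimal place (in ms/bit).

The slope on a log₂ axis is (660 − 418) / (3.5850 − 1) = 93.618 ms/bit.

93.6 ms/bit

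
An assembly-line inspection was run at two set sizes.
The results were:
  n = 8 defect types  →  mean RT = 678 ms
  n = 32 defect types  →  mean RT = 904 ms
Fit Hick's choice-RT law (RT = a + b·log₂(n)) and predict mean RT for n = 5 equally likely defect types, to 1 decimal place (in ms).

With log₂ n on the abscissa the relation is linear; from the two conditions:
  b = (904 − 678) / (log₂ 32 − log₂ 8) = 226 / (5 − 3) = 113.000 ms/bit
  a = 678 − 113.000 × 3 = 339.000 ms
Then RT(5) = 339.000 + 113.000 × log₂ 5 = 339.000 + 113.000 × 2.3219 ≈ 601.378 ms.

601.4 ms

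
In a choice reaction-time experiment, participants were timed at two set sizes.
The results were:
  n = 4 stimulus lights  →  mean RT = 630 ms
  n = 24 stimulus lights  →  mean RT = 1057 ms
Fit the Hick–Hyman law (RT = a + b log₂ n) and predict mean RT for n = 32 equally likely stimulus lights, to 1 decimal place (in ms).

RT is linear in log₂ n, so two points fix the line:
  b = (1057 − 630) / (log₂ 24 − log₂ 4) = 427 / (4.5850 − 2) = 165.186 ms/bit
  a = 630 − 165.186 × 2 = 299.628 ms
Then RT(32) = 299.628 + 165.186 × log₂ 32 = 299.628 + 165.186 × 5 ≈ 1125.558 ms.

1125.6 ms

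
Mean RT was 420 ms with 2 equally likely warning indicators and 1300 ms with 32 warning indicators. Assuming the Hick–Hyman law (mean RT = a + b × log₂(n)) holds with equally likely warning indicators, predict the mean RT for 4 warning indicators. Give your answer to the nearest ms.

640 ms

RT is linear in log₂ n, so two points fix the line:
  b = (1300 − 420) / (log₂ 32 − log₂ 2) = 880 / (5 − 1) = 220 ms/bit
  a = 420 − 220 × 1 = 200 ms
Then RT(4) = 200 + 220 × log₂ 4 = 200 + 220 × 2 ≈ 640.000 ms.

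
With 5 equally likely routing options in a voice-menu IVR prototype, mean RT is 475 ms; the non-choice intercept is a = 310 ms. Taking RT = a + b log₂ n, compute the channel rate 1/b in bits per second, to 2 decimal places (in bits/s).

b = (475 − 310)/log₂ 5 = 165/2.3219 = 71.062 ms per bit = 0.07106 s/bit; the reciprocal is 14.072 bits/s.

14.07 bits/s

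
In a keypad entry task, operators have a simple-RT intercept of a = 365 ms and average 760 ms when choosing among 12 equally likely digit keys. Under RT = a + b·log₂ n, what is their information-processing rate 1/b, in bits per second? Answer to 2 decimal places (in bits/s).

b = (760 − 365)/log₂ 12 = 395/3.5850 = 110.182 ms per bit = 0.11018 s/bit; the reciprocal is 9.076 bits/s.

9.08 bits/s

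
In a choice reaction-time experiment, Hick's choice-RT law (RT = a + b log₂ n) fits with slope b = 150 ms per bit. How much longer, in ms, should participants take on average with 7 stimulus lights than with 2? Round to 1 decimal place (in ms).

ΔRT = (a + b log₂ n₂) − (a + b log₂ n₁) = b·(log₂ n₂ − log₂ n₁).
log₂(7) − log₂(2) = 2.8074 − 1 = 1.8074.
ΔRT = 150 × 1.8074 = 271.103 ms.

271.1 ms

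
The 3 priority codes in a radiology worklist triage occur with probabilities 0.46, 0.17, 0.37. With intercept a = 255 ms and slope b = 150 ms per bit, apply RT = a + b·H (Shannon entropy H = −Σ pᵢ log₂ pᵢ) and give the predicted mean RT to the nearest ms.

H = 0.46·log₂(1/0.46) + 0.17·log₂(1/0.17) + 0.37·log₂(1/0.37) = 1.4807 bits.
RT = 255 + 150 × 1.4807 = 477.10 ms.

477 ms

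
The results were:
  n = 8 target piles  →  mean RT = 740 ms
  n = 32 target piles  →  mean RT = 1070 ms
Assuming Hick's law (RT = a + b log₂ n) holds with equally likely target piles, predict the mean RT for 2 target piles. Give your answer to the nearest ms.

410 ms

RT is linear in log₂ n, so two points fix the line:
  b = (1070 − 740) / (log₂ 32 − log₂ 8) = 330 / (5 − 3) = 165 ms/bit
  a = 740 − 165 × 3 = 245 ms
Then RT(2) = 245 + 165 × log₂ 2 = 245 + 165 × 1 ≈ 410.000 ms.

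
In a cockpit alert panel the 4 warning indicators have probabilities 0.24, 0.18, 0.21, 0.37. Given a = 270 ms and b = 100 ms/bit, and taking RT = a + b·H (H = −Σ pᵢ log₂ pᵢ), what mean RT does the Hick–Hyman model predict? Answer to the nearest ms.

464 ms

Entropy contributions −pᵢ log₂ pᵢ: 0.4941, 0.4453, 0.4728, 0.5307; sum H = 1.9430 bits.
RT = a + bH = 270 + 100·1.9430 = 464.30 ms.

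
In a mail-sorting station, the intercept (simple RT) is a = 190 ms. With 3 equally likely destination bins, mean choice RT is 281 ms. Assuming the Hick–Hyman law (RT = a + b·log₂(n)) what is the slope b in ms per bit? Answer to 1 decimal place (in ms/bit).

3 alternatives carry log₂ 3 = 1.5850 bits; the choice cost is 281 − 190 = 91 ms, so b = 91/1.5850 = 57.415 ms/bit.

57.4 ms/bit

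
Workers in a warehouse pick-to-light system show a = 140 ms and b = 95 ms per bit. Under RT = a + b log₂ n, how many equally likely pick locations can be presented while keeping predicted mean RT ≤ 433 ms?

Set 140 + 95·log₂ n ≤ 433 → log₂ n ≤ (433 − 140)/95 = 3.0842.
So n ≤ 2^3.0842 = 8.481; the largest integer n is 8.

8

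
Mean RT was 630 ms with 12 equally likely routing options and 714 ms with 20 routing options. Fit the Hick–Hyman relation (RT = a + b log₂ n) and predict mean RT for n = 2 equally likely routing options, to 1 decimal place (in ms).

With log₂ n on the abscissa the relation is linear; from the two conditions:
  b = (714 − 630) / (log₂ 20 − log₂ 12) = 84 / (4.3219 − 3.5850) = 113.981 ms/bit
  a = 630 − 113.981 × 3.5850 = 221.383 ms
Then RT(2) = 221.383 + 113.981 × log₂ 2 = 221.383 + 113.981 × 1 ≈ 335.364 ms.

335.4 ms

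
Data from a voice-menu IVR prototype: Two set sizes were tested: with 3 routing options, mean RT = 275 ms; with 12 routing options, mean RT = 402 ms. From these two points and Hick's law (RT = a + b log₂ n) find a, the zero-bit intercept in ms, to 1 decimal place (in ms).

Slope: b = (402 − 275) / (log₂ 12 − log₂ 3) = 127/2.0000 = 63.500 ms/bit.
Intercept: a = 275 − 63.500·log₂(3) = 174.355 ms.

174.4 ms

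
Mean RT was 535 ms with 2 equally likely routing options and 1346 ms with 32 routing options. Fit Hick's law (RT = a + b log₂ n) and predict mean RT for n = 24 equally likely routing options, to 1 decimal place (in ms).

Solve the two-equation system in a and b:
  b = (1346 − 535) / (log₂ 32 − log₂ 2) = 811 / (5 − 1) = 202.750 ms/bit
  a = 535 − 202.750 × 1 = 332.250 ms
Then RT(24) = 332.250 + 202.750 × log₂ 24 = 332.250 + 202.750 × 4.5850 ≈ 1261.851 ms.

1261.9 ms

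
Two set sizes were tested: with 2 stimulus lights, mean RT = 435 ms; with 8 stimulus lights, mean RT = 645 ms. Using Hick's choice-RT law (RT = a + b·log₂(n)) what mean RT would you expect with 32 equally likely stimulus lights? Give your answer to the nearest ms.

Fit slope and intercept:
  b = (645 − 435) / (log₂ 8 − log₂ 2) = 210 / (3 − 1) = 105 ms/bit
  a = 435 − 105 × 1 = 330 ms
Then RT(32) = 330 + 105 × log₂ 32 = 330 + 105 × 5 ≈ 855.000 ms.

855 ms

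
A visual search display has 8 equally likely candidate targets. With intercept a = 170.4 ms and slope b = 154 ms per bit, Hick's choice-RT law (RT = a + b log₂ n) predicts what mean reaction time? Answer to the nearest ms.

632 ms

log₂(8) = 3 bits, so RT = 170.4 + 154 × 3 ≈ 632.400 ms.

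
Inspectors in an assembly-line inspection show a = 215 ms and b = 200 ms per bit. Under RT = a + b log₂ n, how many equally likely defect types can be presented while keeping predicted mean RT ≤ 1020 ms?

200·log₂ n ≤ 1020 − 215 = 805, giving log₂ n ≤ 4.0250 and n ≤ 16.280. The largest whole number is 16.

16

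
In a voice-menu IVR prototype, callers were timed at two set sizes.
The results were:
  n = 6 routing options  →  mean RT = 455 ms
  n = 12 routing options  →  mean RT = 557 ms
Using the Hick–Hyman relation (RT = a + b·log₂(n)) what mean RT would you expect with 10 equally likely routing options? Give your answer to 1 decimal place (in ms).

530.2 ms

Fit slope and intercept:
  b = (557 − 455) / (log₂ 12 − log₂ 6) = 102 / (3.5850 − 2.5850) = 102.000 ms/bit
  a = 455 − 102.000 × 2.5850 = 191.334 ms
Then RT(10) = 191.334 + 102.000 × log₂ 10 = 191.334 + 102.000 × 3.3219 ≈ 530.170 ms.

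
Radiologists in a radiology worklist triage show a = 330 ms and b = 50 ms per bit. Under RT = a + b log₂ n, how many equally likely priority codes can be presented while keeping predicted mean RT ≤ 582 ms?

32

Information budget: (582 − 330)/50 = 5.0400 bits, so n ≤ 2^5.0400 = 32.900 → at most 32.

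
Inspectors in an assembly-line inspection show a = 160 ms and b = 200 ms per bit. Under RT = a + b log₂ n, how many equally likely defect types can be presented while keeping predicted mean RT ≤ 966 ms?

16

Information budget: (966 − 160)/200 = 4.0300 bits, so n ≤ 2^4.0300 = 16.336 → at most 16.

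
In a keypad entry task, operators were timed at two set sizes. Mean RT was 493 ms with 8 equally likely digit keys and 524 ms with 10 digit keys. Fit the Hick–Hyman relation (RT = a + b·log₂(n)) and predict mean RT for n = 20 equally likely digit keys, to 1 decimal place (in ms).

620.3 ms

With log₂ n on the abscissa the relation is linear; from the two conditions:
  b = (524 − 493) / (log₂ 10 − log₂ 8) = 31 / (3.3219 − 3) = 96.295 ms/bit
  a = 493 − 96.295 × 3 = 204.116 ms
Then RT(20) = 204.116 + 96.295 × log₂ 20 = 204.116 + 96.295 × 4.3219 ≈ 620.295 ms.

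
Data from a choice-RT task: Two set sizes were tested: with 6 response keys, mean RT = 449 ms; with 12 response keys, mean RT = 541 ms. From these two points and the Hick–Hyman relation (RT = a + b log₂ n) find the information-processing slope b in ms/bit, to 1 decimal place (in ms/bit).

Slope: b = (541 − 449) / (log₂ 12 − log₂ 6) = 92/1.0000 = 92.000 ms/bit.

92.0 ms/bit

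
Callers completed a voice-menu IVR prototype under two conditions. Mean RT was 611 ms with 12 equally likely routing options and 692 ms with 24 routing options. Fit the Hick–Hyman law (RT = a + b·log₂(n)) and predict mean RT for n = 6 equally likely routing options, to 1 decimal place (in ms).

Solve the two-equation system in a and b:
  b = (692 − 611) / (log₂ 24 − log₂ 12) = 81 / (4.5850 − 3.5850) = 81.000 ms/bit
  a = 611 − 81.000 × 3.5850 = 320.618 ms
Then RT(6) = 320.618 + 81.000 × log₂ 6 = 320.618 + 81.000 × 2.5850 ≈ 530.000 ms.

530.0 ms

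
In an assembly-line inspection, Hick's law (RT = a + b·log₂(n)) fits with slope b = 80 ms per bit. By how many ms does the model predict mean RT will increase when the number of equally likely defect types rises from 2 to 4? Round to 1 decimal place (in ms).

80.0 ms

ΔRT = (a + b log₂ n₂) − (a + b log₂ n₁) = b·(log₂ n₂ − log₂ n₁).
log₂(4) − log₂(2) = log₂(4/2) = log₂(2) = 1.
ΔRT = 80 × 1.0000 = 80.000 ms.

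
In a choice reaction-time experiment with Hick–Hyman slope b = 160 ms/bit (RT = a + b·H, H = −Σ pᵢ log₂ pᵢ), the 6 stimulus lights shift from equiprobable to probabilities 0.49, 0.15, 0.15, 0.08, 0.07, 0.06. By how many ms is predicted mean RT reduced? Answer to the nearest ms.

The RT saving is b·ΔH. Equiprobable H₀ = log₂(6) = 2.5850 bits; with the given probabilities H = 2.1290 bits.
b·(H₀ − H) = 160 × (2.5850 − 2.1290) = 72.96 ms.

73 ms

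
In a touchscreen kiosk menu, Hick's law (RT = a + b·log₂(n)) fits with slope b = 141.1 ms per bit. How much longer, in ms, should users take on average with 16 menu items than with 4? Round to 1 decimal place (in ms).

The intercept a cancels: ΔRT = b·(log₂ n₂ − log₂ n₁) = b·log₂(n₂/n₁).
log₂(16) − log₂(4) = log₂(16/4) = log₂(4) = 2.
ΔRT = 141.1 × 2.0000 = 282.200 ms.

282.2 ms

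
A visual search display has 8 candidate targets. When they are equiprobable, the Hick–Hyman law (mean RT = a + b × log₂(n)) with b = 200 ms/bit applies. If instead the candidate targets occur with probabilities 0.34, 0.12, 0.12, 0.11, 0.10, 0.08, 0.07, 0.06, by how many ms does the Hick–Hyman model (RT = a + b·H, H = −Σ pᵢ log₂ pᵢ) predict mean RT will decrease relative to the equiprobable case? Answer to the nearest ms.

Equiprobable entropy H₀ = log₂ 8 = 3.0000 bits.
Skewed entropy H = −Σ pᵢ log₂ pᵢ = 2.7494 bits.
ΔRT = b·(H₀ − H) = 200 × 0.2506 = 50.12 ms.

50 ms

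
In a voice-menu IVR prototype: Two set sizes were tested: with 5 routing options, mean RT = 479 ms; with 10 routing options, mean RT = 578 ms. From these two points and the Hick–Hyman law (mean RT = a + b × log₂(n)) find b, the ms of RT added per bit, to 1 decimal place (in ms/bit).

The slope on a log₂ axis is (578 − 479) / (3.3219 − 2.3219) = 99.000 ms/bit.

99.0 ms/bit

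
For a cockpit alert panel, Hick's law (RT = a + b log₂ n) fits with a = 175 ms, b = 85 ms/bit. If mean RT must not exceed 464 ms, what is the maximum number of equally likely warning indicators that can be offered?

85·log₂ n ≤ 464 − 175 = 289, giving log₂ n ≤ 3.4000 and n ≤ 10.556. The largest whole number is 10.

10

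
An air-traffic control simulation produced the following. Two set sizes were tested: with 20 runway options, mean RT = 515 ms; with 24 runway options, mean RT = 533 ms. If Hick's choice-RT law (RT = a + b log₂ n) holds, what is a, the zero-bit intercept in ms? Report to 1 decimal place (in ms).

219.2 ms

The slope on a log₂ axis is (533 − 515) / (4.5850 − 4.3219) = 68.432 ms/bit.
Intercept: a = 515 − 68.432·log₂(20) = 219.241 ms.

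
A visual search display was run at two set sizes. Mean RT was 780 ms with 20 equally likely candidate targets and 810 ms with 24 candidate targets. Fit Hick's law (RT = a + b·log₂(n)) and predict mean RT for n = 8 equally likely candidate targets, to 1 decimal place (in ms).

629.2 ms

RT is linear in log₂ n, so two points fix the line:
  b = (810 − 780) / (log₂ 24 − log₂ 20) = 30 / (4.5850 − 4.3219) = 114.054 ms/bit
  a = 780 − 114.054 × 4.3219 = 287.069 ms
Then RT(8) = 287.069 + 114.054 × log₂ 8 = 287.069 + 114.054 × 3 ≈ 629.229 ms.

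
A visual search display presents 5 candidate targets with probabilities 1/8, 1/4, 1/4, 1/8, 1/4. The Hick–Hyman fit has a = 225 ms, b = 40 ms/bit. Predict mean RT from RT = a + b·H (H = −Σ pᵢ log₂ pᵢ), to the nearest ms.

315 ms

H = −Σ pᵢ log₂ pᵢ = 0.125·3 + 0.25·2 + 0.25·2 + 0.125·3 + 0.25·2 = 2.250 bits.
RT = 225 + 40 × 2.250 = 315.00 ms.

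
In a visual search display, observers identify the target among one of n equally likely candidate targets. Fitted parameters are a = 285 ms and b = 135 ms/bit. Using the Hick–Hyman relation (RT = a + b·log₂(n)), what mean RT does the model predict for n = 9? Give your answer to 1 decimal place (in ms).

log₂(9) = 3.1699 bits, so RT = 285 + 135 × 3.1699 ≈ 712.940 ms.

712.9 ms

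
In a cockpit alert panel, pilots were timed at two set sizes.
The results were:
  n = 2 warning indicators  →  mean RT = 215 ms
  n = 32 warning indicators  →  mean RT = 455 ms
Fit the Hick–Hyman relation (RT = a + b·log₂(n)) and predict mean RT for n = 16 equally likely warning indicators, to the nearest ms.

395 ms

RT is linear in log₂ n, so two points fix the line:
  b = (455 − 215) / (log₂ 32 − log₂ 2) = 240 / (5 − 1) = 60 ms/bit
  a = 215 − 60 × 1 = 155 ms
Then RT(16) = 155 + 60 × log₂ 16 = 155 + 60 × 4 ≈ 395.000 ms.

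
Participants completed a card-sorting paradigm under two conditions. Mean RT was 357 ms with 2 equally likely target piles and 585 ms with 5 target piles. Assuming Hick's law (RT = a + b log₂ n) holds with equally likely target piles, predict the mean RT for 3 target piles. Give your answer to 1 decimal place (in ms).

Fit slope and intercept:
  b = (585 − 357) / (log₂ 5 − log₂ 2) = 228 / (2.3219 − 1) = 172.475 ms/bit
  a = 357 − 172.475 × 1 = 184.525 ms
Then RT(3) = 184.525 + 172.475 × log₂ 3 = 184.525 + 172.475 × 1.5850 ≈ 457.892 ms.

457.9 ms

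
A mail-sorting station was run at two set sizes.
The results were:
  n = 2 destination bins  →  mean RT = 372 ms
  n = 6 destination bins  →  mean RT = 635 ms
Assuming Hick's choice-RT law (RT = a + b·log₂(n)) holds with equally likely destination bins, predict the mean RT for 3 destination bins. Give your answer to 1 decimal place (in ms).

Solve the two-equation system in a and b:
  b = (635 − 372) / (log₂ 6 − log₂ 2) = 263 / (2.5850 − 1) = 165.935 ms/bit
  a = 372 − 165.935 × 1 = 206.065 ms
Then RT(3) = 206.065 + 165.935 × log₂ 3 = 206.065 + 165.935 × 1.5850 ≈ 469.065 ms.

469.1 ms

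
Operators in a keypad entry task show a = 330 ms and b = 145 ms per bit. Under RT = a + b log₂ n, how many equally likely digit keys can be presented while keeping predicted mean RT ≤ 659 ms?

145·log₂ n ≤ 659 − 330 = 329, giving log₂ n ≤ 2.2690 and n ≤ 4.820. The largest whole number is 4.

4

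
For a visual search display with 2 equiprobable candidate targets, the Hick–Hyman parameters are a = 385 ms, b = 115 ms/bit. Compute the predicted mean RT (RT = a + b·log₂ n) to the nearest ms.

500 ms

log₂(2) = 1 bits, so RT = 385 + 115 × 1 ≈ 500.000 ms.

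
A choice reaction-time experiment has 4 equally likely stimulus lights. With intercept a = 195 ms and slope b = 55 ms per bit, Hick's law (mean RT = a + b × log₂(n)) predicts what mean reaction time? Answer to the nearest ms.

305 ms

log₂(4) = 2 bits, so RT = 195 + 55 × 2 ≈ 305.000 ms.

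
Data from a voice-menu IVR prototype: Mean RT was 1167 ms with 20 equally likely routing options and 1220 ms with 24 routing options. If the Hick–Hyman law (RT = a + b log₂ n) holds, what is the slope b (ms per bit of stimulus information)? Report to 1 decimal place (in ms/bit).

The slope on a log₂ axis is (1220 − 1167) / (4.5850 − 4.3219) = 201.495 ms/bit.

201.5 ms/bit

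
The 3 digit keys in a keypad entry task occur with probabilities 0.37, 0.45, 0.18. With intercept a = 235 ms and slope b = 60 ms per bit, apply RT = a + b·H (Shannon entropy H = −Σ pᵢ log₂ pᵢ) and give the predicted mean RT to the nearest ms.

325 ms

Entropy contributions −pᵢ log₂ pᵢ: 0.5307, 0.5184, 0.4453; sum H = 1.4944 bits.
RT = a + bH = 235 + 60·1.4944 = 324.67 ms.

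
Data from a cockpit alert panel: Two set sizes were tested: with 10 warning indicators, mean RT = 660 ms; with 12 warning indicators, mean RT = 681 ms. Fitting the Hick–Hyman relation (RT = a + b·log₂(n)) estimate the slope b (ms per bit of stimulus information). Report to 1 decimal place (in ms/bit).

b = (RT₂ − RT₁)/(log₂ n₂ − log₂ n₁) = (681 − 660)/(3.5850 − 3.3219) = 79.837 ms/bit.

79.8 ms/bit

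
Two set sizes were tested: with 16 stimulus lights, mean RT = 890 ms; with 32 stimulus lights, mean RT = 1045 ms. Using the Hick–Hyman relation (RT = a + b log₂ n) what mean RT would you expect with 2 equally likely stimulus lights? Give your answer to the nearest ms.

425 ms

Solve the two-equation system in a and b:
  b = (1045 − 890) / (log₂ 32 − log₂ 16) = 155 / (5 − 4) = 155 ms/bit
  a = 890 − 155 × 4 = 270 ms
Then RT(2) = 270 + 155 × log₂ 2 = 270 + 155 × 1 ≈ 425.000 ms.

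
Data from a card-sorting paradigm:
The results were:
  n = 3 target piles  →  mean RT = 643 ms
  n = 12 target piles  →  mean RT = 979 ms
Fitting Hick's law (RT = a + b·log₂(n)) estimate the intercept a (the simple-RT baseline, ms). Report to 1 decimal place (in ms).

376.7 ms

b = (RT₂ − RT₁)/(log₂ n₂ − log₂ n₁) = (979 − 643)/(3.5850 − 1.5850) = 168.000 ms/bit.
Intercept: a = 643 − 168.000·log₂(3) = 376.726 ms.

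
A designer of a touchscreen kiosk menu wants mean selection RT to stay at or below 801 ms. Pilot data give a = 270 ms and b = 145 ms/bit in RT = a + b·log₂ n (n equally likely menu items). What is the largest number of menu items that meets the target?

12

Set 270 + 145·log₂ n ≤ 801 → log₂ n ≤ (801 − 270)/145 = 3.6621.
So n ≤ 2^3.6621 = 12.659; the largest integer n is 12.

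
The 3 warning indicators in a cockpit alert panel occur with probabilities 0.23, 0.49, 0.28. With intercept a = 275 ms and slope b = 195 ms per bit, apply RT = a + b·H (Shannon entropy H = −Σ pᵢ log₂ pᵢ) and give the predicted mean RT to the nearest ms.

569 ms

Entropy contributions −pᵢ log₂ pᵢ: 0.4877, 0.5043, 0.5142; sum H = 1.5062 bits.
RT = a + bH = 275 + 195·1.5062 = 568.70 ms.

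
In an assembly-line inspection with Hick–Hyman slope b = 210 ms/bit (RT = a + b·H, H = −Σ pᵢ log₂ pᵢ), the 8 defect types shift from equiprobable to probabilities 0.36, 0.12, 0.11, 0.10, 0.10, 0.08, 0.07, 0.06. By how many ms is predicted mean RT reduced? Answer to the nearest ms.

Equiprobable entropy H₀ = log₂ 8 = 3.0000 bits.
Skewed entropy H = −Σ pᵢ log₂ pᵢ = 2.7160 bits.
ΔRT = b·(H₀ − H) = 210 × 0.2840 = 59.65 ms.

60 ms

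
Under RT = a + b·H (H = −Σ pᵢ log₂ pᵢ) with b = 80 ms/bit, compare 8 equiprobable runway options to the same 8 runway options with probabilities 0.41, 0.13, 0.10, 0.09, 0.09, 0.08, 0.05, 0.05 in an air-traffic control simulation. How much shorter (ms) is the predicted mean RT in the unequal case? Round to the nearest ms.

33 ms

The RT saving is b·ΔH. Equiprobable H₀ = log₂(8) = 3.0000 bits; with the given probabilities H = 2.5912 bits.
b·(H₀ − H) = 80 × (3.0000 − 2.5912) = 32.70 ms.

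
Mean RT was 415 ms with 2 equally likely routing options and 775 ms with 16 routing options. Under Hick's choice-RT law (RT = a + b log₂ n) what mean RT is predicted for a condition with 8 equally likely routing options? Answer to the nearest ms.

Fit slope and intercept:
  b = (775 − 415) / (log₂ 16 − log₂ 2) = 360 / (4 − 1) = 120 ms/bit
  a = 415 − 120 × 1 = 295 ms
Then RT(8) = 295 + 120 × log₂ 8 = 295 + 120 × 3 ≈ 655.000 ms.

655 ms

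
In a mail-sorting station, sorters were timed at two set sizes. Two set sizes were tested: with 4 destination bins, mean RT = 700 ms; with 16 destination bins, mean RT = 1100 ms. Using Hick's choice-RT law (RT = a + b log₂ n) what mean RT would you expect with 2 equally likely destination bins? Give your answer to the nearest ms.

RT is linear in log₂ n, so two points fix the line:
  b = (1100 − 700) / (log₂ 16 − log₂ 4) = 400 / (4 − 2) = 200 ms/bit
  a = 700 − 200 × 2 = 300 ms
Then RT(2) = 300 + 200 × log₂ 2 = 300 + 200 × 1 ≈ 500.000 ms.

500 ms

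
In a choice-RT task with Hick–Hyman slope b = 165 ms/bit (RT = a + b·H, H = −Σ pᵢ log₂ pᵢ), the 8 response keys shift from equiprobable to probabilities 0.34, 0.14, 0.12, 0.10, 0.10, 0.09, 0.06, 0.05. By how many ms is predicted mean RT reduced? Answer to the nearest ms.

45 ms

Equiprobable entropy H₀ = log₂ 8 = 3.0000 bits.
Skewed entropy H = −Σ pᵢ log₂ pᵢ = 2.7300 bits.
ΔRT = b·(H₀ − H) = 165 × 0.2700 = 44.55 ms.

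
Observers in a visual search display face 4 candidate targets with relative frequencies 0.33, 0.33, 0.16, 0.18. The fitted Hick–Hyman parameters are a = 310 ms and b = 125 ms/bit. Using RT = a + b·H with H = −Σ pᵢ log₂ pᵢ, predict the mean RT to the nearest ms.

Entropy contributions −pᵢ log₂ pᵢ: 0.5278, 0.5278, 0.4230, 0.4453; sum H = 1.9240 bits.
RT = a + bH = 310 + 125·1.9240 = 550.50 ms.

550 ms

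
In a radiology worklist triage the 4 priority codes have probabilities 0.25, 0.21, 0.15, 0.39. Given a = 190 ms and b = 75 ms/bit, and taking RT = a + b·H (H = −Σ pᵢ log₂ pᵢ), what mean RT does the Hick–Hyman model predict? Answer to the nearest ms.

333 ms

Entropy contributions −pᵢ log₂ pᵢ: 0.5000, 0.4728, 0.4105, 0.5298; sum H = 1.9132 bits.
RT = a + bH = 190 + 75·1.9132 = 333.49 ms.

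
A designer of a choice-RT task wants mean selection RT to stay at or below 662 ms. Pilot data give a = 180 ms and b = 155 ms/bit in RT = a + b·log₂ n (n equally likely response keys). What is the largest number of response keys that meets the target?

8

155·log₂ n ≤ 662 − 180 = 482, giving log₂ n ≤ 3.1097 and n ≤ 8.632. The largest whole number is 8.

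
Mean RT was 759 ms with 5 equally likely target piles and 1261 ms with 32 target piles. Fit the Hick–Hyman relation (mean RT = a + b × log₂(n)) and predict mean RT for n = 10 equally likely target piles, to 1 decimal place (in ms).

Solve the two-equation system in a and b:
  b = (1261 − 759) / (log₂ 32 − log₂ 5) = 502 / (5 − 2.3219) = 187.448 ms/bit
  a = 759 − 187.448 × 2.3219 = 323.759 ms
Then RT(10) = 323.759 + 187.448 × log₂ 10 = 323.759 + 187.448 × 3.3219 ≈ 946.448 ms.

946.4 ms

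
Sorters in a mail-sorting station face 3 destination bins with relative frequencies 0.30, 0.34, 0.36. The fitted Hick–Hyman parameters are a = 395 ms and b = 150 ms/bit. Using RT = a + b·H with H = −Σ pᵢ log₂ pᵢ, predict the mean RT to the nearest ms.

632 ms

Entropy contributions −pᵢ log₂ pᵢ: 0.5211, 0.5292, 0.5306; sum H = 1.5809 bits.
RT = a + bH = 395 + 150·1.5809 = 632.13 ms.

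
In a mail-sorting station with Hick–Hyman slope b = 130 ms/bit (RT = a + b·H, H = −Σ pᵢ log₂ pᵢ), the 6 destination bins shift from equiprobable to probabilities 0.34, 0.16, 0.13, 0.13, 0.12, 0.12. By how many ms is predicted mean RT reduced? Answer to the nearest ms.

The RT saving is b·ΔH. Equiprobable H₀ = log₂(6) = 2.5850 bits; with the given probabilities H = 2.4516 bits.
b·(H₀ − H) = 130 × (2.5850 − 2.4516) = 17.34 ms.

17 ms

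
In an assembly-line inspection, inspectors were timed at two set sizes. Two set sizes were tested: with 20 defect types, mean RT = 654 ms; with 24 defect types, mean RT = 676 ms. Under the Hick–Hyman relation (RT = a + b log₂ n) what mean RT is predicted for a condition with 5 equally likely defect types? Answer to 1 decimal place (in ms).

With log₂ n on the abscissa the relation is linear; from the two conditions:
  b = (676 − 654) / (log₂ 24 − log₂ 20) = 22 / (4.5850 − 4.3219) = 83.639 ms/bit
  a = 654 − 83.639 × 4.3219 = 292.517 ms
Then RT(5) = 292.517 + 83.639 × log₂ 5 = 292.517 + 83.639 × 2.3219 ≈ 486.722 ms.

486.7 ms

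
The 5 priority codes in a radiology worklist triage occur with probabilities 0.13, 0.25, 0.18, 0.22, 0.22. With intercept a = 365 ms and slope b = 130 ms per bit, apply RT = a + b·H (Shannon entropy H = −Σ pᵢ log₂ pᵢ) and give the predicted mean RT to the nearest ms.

H = 0.13·log₂(1/0.13) + 0.25·log₂(1/0.25) + 0.18·log₂(1/0.18) + 0.22·log₂(1/0.22) + 0.22·log₂(1/0.22) = 2.2891 bits.
RT = 365 + 130 × 2.2891 = 662.58 ms.

663 ms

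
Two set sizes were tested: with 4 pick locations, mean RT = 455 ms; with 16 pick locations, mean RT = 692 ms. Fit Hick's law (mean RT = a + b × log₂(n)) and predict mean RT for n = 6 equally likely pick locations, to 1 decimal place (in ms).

524.3 ms

Solve the two-equation system in a and b:
  b = (692 − 455) / (log₂ 16 − log₂ 4) = 237 / (4 − 2) = 118.500 ms/bit
  a = 455 − 118.500 × 2 = 218.000 ms
Then RT(6) = 218.000 + 118.500 × log₂ 6 = 218.000 + 118.500 × 2.5850 ≈ 524.318 ms.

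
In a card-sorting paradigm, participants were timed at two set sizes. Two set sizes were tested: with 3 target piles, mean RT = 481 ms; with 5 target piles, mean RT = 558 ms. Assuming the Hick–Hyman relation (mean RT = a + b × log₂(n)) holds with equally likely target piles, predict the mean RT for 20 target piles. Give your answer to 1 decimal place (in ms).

767.0 ms

RT is linear in log₂ n, so two points fix the line:
  b = (558 − 481) / (log₂ 5 − log₂ 3) = 77 / (2.3219 − 1.5850) = 104.482 ms/bit
  a = 481 − 104.482 × 1.5850 = 315.399 ms
Then RT(20) = 315.399 + 104.482 × log₂ 20 = 315.399 + 104.482 × 4.3219 ≈ 766.965 ms.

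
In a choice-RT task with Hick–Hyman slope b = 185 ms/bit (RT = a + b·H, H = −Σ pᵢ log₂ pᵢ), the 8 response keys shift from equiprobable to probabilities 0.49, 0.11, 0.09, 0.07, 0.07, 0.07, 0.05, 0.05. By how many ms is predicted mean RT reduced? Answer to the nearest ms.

Equiprobable entropy H₀ = log₂ 8 = 3.0000 bits.
Skewed entropy H = −Σ pᵢ log₂ pᵢ = 2.4051 bits.
ΔRT = b·(H₀ − H) = 185 × 0.5949 = 110.06 ms.

110 ms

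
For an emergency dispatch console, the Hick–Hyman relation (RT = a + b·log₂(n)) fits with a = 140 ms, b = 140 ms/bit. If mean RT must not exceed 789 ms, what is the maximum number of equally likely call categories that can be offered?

140·log₂ n ≤ 789 − 140 = 649, giving log₂ n ≤ 4.6357 and n ≤ 24.859. The largest whole number is 24.

24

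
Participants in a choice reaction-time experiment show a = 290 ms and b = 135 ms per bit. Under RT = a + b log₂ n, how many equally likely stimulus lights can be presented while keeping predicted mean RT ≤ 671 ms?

135·log₂ n ≤ 671 − 290 = 381, giving log₂ n ≤ 2.8222 and n ≤ 7.073. The largest whole number is 7.

7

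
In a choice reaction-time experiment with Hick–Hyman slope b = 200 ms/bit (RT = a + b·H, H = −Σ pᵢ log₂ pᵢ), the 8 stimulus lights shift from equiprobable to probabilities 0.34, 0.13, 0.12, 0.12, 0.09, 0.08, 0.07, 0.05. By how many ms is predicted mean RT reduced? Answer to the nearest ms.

The RT saving is b·ΔH. Equiprobable H₀ = log₂(8) = 3.0000 bits; with the given probabilities H = 2.7348 bits.
b·(H₀ − H) = 200 × (3.0000 − 2.7348) = 53.05 ms.

53 ms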